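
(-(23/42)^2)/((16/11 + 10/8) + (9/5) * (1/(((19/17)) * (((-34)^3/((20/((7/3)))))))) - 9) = 1389223/29165283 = 0.05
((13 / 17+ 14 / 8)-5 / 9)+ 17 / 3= 4667 / 612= 7.63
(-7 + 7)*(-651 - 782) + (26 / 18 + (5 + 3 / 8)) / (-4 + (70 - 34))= 491 / 2304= 0.21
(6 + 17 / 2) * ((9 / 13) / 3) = 87 / 26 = 3.35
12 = 12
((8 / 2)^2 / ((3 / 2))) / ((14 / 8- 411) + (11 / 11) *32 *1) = -128 / 4527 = -0.03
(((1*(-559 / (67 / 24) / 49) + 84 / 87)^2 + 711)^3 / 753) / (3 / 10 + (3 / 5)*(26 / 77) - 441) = -30672055392940473660478254477014712461090 / 27173419727290275461090302001321965593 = -1128.75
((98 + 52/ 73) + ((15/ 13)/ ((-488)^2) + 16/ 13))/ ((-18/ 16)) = -22587006919/ 254248488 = -88.84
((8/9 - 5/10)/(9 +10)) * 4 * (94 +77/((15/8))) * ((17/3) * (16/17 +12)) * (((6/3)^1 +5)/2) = 4368056/1539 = 2838.24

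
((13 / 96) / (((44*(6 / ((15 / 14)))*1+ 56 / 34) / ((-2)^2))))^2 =1221025 / 256052192256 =0.00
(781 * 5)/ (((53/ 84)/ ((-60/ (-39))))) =6560400/ 689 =9521.63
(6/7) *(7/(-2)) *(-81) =243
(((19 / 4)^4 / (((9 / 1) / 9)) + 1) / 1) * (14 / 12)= 914039 / 1536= 595.08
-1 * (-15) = 15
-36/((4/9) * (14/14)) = -81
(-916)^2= 839056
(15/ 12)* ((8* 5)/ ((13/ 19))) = 950/ 13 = 73.08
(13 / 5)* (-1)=-13 / 5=-2.60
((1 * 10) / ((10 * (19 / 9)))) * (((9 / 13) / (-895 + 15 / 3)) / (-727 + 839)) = -81 / 24620960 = -0.00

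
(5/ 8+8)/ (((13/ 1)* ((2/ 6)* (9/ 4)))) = 23/ 26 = 0.88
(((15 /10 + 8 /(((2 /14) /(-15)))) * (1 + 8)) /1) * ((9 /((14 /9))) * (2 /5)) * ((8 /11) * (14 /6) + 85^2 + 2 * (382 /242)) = -1069486946307 /8470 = -126267644.19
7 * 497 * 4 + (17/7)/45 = 4383557/315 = 13916.05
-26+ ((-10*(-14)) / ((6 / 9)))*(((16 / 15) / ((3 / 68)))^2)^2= 19617490897754 / 273375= 71760369.08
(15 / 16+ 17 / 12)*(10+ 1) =1243 / 48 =25.90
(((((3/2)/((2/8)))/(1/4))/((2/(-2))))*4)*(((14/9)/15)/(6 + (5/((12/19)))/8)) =-1.42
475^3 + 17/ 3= 321515642/ 3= 107171880.67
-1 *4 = -4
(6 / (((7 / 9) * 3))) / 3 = 6 / 7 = 0.86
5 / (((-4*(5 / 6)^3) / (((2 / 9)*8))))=-96 / 25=-3.84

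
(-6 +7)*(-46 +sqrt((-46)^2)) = 0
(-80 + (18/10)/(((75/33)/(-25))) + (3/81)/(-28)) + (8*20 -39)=80131/3780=21.20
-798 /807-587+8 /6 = -473431 /807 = -586.66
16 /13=1.23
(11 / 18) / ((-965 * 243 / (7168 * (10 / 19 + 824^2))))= -508591440896 / 40098645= -12683.51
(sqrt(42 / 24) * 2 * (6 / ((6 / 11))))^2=847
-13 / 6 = -2.17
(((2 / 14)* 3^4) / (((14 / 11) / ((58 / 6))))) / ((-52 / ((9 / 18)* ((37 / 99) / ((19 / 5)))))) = -16095 / 193648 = -0.08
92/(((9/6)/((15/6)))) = 460/3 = 153.33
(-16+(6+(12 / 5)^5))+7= 239457 / 3125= 76.63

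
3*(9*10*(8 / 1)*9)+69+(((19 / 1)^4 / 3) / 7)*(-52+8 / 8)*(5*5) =-55249862 / 7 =-7892837.43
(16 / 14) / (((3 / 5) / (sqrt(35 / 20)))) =20*sqrt(7) / 21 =2.52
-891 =-891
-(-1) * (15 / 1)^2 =225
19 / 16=1.19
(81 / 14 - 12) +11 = 67 / 14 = 4.79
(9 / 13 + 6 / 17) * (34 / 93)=154 / 403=0.38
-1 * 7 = -7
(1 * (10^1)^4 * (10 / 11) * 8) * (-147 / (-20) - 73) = -52520000 / 11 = -4774545.45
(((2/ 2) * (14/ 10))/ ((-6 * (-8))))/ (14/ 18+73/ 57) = 399/ 28160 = 0.01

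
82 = 82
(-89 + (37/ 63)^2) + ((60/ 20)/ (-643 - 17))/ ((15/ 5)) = -88.66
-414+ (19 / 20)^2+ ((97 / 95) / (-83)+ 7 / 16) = -32539211 / 78850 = -412.67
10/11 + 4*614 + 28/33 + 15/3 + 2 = 81337/33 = 2464.76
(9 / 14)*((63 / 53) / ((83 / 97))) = 7857 / 8798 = 0.89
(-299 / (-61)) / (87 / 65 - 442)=-19435 / 1747223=-0.01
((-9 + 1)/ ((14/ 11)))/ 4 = -11/ 7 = -1.57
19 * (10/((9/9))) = 190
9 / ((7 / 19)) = 171 / 7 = 24.43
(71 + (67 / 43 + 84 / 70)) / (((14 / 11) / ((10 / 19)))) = 174438 / 5719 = 30.50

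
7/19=0.37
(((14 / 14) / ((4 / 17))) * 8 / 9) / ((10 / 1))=17 / 45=0.38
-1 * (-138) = 138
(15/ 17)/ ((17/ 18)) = 0.93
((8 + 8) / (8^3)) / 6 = 1 / 192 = 0.01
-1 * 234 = -234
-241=-241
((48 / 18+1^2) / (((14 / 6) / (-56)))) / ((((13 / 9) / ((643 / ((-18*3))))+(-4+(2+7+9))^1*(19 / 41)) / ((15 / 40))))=-869979 / 167840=-5.18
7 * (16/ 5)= 112/ 5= 22.40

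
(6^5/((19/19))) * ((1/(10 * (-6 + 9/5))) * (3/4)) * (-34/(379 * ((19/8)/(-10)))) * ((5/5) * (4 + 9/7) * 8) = -782576640/352849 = -2217.88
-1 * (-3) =3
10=10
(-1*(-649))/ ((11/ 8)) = 472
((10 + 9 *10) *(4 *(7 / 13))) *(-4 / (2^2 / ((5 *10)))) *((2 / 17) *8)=-2240000 / 221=-10135.75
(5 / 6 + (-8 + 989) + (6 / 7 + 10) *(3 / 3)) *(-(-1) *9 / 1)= 125079 / 14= 8934.21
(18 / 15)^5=7776 / 3125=2.49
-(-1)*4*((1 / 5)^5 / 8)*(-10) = -1 / 625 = -0.00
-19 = -19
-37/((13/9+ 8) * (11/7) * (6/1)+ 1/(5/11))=-3885/9581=-0.41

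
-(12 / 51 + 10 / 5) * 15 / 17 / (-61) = 570 / 17629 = 0.03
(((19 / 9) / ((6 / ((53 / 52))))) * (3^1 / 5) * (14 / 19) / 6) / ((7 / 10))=53 / 1404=0.04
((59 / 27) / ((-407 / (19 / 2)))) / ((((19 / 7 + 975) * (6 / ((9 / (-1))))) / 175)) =23275 / 1699632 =0.01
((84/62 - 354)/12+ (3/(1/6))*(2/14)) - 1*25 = -11244/217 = -51.82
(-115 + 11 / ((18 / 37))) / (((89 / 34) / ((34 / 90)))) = -480607 / 36045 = -13.33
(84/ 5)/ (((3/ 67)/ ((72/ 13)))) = 135072/ 65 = 2078.03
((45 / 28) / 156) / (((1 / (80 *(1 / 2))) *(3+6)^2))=25 / 4914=0.01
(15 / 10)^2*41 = 369 / 4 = 92.25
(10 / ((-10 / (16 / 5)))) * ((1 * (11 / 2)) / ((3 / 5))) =-88 / 3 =-29.33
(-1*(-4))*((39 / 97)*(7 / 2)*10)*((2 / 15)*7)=5096 / 97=52.54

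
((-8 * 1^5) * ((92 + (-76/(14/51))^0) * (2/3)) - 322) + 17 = -801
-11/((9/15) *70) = -11/42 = -0.26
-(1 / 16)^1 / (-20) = 1 / 320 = 0.00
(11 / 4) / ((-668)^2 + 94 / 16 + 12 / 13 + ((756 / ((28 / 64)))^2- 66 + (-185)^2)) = 286 / 360502875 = 0.00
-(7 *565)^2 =-15642025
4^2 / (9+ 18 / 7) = 112 / 81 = 1.38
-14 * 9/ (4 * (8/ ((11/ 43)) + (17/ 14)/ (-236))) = -1144836/ 1136389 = -1.01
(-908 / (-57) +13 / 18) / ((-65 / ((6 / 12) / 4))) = -1139 / 35568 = -0.03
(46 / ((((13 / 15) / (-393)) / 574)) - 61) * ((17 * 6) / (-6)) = 2646090341 / 13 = 203545410.85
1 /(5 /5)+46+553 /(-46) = 1609 /46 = 34.98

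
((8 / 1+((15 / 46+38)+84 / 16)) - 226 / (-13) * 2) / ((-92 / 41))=-38.48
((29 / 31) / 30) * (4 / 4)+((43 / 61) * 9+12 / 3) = 588599 / 56730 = 10.38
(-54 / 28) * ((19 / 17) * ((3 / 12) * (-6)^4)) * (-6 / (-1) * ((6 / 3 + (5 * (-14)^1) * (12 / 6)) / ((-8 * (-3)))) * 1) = 2867157 / 119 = 24093.76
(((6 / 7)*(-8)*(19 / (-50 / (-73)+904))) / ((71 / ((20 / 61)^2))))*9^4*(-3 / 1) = 9706780800 / 2261739151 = 4.29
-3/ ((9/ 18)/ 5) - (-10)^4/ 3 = -3363.33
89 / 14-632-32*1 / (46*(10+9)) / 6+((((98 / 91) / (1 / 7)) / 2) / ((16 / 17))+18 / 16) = -1184456885 / 1908816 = -620.52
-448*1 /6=-224 /3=-74.67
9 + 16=25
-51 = -51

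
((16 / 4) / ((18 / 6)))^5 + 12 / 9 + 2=1834 / 243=7.55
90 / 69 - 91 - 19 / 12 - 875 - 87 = -1053.28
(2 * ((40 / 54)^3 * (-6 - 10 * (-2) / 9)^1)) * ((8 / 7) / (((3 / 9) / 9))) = -4352000 / 45927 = -94.76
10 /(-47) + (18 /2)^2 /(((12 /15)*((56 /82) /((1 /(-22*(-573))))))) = -4446095 /22119328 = -0.20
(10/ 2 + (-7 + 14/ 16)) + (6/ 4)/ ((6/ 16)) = 23/ 8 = 2.88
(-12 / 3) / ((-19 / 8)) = 32 / 19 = 1.68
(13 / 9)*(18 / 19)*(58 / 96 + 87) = 54665 / 456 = 119.88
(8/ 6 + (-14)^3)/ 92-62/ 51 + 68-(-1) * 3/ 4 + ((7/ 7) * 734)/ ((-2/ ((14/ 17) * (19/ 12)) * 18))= 235151/ 21114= 11.14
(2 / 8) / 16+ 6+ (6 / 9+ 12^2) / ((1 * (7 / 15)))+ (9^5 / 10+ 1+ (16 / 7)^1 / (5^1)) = 2787623 / 448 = 6222.37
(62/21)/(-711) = -62/14931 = -0.00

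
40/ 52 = 10/ 13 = 0.77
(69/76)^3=328509/438976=0.75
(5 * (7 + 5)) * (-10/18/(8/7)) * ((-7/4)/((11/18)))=3675/44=83.52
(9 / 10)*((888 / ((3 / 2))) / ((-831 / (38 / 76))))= -444 / 1385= -0.32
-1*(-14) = 14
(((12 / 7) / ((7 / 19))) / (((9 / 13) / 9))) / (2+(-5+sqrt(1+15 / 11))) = -41.36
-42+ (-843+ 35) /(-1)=766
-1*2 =-2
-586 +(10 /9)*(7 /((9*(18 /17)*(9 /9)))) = -426599 /729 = -585.18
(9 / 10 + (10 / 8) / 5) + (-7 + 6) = 3 / 20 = 0.15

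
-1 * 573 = -573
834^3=580093704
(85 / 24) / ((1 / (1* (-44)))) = -935 / 6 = -155.83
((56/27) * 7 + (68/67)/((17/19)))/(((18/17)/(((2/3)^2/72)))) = 0.09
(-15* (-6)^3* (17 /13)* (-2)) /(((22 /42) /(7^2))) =-113354640 /143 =-792689.79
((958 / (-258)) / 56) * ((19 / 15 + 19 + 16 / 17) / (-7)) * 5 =1.00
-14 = -14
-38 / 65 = -0.58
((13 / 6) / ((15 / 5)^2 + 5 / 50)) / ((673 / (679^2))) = 329315 / 2019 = 163.11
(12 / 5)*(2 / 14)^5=12 / 84035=0.00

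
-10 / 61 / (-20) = 1 / 122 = 0.01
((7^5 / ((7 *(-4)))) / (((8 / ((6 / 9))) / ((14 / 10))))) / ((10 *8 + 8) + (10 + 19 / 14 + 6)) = -117649 / 177000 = -0.66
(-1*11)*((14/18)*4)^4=-6761216/6561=-1030.52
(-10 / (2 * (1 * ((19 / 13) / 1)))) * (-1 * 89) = 5785 / 19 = 304.47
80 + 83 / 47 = 3843 / 47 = 81.77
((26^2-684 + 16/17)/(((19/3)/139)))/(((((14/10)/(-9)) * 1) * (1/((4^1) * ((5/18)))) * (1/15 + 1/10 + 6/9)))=3002400/2261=1327.91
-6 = -6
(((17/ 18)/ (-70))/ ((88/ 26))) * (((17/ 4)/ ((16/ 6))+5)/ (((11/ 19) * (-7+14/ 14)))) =885989/ 117089280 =0.01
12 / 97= 0.12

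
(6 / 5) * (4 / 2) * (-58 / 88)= -87 / 55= -1.58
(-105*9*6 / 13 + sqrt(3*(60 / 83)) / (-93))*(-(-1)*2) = -11340 / 13 -4*sqrt(415) / 2573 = -872.34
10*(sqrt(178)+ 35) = 10*sqrt(178)+ 350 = 483.42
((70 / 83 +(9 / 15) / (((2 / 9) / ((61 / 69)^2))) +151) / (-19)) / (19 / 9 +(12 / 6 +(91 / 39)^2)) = -608367591 / 717440380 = -0.85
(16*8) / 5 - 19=33 / 5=6.60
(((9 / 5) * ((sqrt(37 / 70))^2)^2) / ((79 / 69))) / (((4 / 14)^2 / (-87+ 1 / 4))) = -295001703 / 632000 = -466.77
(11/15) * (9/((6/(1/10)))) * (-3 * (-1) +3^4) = 231/25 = 9.24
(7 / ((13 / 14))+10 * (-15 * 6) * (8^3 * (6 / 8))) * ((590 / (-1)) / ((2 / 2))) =2650694180 / 13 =203899552.31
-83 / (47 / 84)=-6972 / 47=-148.34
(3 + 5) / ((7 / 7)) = 8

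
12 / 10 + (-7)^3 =-1709 / 5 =-341.80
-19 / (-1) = 19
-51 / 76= -0.67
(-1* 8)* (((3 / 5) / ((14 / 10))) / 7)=-24 / 49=-0.49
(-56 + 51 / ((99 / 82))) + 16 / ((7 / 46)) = 21110 / 231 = 91.39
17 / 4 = 4.25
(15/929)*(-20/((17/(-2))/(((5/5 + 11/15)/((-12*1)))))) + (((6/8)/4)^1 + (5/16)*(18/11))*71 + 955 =8377177367/8338704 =1004.61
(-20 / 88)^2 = 25 / 484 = 0.05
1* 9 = 9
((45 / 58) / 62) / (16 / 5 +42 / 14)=225 / 111476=0.00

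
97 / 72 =1.35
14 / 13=1.08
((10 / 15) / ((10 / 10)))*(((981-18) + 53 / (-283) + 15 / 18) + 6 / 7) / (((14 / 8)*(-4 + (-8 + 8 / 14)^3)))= -16049719 / 18081153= -0.89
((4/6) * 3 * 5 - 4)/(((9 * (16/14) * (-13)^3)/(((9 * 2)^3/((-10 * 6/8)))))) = 2268/10985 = 0.21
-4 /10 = -2 /5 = -0.40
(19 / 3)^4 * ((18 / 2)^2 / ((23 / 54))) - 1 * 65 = 7035839 / 23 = 305906.04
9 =9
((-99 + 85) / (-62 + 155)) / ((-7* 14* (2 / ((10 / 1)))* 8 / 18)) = 15 / 868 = 0.02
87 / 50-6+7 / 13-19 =-14769 / 650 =-22.72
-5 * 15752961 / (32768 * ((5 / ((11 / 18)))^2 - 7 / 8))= -9530541405 / 261951488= -36.38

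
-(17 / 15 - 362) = 360.87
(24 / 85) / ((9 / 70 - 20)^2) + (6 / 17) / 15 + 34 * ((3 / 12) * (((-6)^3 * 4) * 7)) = -8454806820718 / 164464885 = -51407.98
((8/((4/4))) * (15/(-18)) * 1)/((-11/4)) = 2.42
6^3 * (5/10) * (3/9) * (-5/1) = -180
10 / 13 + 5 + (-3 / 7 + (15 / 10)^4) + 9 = 28251 / 1456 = 19.40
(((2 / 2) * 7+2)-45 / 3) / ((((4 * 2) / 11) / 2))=-33 / 2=-16.50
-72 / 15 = -24 / 5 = -4.80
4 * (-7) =-28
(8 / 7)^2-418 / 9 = -19906 / 441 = -45.14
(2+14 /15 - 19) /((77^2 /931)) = -4579 /1815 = -2.52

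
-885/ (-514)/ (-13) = -885/ 6682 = -0.13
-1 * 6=-6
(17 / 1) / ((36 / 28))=119 / 9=13.22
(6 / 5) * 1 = 6 / 5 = 1.20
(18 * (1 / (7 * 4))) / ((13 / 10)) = 0.49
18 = 18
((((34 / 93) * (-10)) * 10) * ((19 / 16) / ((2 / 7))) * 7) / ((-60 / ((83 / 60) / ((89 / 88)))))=14450051 / 595944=24.25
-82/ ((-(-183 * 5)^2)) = 82/ 837225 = 0.00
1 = 1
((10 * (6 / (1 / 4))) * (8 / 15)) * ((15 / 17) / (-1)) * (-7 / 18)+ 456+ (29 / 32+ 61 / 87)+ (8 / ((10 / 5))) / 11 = 87096435 / 173536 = 501.89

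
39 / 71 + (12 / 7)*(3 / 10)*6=9033 / 2485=3.64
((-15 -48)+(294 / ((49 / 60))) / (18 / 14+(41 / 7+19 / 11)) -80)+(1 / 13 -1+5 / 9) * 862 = -419.22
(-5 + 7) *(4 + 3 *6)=44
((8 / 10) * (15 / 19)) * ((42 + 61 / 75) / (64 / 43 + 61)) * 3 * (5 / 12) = 7267 / 13435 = 0.54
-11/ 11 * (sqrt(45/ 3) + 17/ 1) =-17-sqrt(15) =-20.87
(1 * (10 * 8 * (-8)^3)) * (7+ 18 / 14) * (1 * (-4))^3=152043520 / 7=21720502.86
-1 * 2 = -2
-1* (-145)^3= 3048625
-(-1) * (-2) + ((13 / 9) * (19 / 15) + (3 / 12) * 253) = 34063 / 540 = 63.08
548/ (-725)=-548/ 725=-0.76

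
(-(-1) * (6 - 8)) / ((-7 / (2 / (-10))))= -2 / 35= -0.06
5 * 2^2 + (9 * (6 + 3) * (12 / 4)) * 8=1964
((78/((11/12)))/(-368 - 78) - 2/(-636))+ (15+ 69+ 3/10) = 164030453/1950135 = 84.11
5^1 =5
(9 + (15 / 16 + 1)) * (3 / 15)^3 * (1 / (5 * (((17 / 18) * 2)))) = 63 / 6800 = 0.01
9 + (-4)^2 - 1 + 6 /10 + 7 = 158 /5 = 31.60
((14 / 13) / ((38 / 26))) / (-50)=-7 / 475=-0.01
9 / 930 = 3 / 310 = 0.01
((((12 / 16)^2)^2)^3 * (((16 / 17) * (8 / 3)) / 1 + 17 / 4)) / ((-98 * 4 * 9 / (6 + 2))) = -3877551 / 7985954816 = -0.00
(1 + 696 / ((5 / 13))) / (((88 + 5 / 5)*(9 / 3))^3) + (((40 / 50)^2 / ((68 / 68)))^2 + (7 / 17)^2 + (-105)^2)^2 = 75490504351670700486474853 / 620997003094921875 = 121563395.60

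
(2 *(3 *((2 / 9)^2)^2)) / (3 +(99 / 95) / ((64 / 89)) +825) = 194560 / 11029152537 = 0.00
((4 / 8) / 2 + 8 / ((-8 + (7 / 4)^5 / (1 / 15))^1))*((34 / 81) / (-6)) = -1567859 / 79027812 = -0.02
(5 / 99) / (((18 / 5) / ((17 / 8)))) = 425 / 14256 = 0.03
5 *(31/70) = 31/14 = 2.21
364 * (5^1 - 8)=-1092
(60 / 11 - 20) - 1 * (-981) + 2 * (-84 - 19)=8365 / 11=760.45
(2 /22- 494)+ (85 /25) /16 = -434453 /880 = -493.70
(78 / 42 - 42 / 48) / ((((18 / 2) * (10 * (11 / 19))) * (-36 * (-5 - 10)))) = 19 / 544320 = 0.00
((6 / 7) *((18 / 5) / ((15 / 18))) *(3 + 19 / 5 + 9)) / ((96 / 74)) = 78921 / 1750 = 45.10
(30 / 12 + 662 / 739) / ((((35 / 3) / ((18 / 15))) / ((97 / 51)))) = 0.66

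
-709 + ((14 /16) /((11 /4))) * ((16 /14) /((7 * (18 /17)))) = -491303 /693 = -708.95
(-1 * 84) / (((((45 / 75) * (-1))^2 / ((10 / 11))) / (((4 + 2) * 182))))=-2548000 / 11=-231636.36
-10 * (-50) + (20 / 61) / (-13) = 396480 / 793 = 499.97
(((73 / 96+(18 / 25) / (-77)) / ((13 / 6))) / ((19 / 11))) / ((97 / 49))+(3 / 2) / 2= 8159279 / 9583600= 0.85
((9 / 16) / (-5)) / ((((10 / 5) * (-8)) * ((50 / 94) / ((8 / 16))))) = 423 / 64000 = 0.01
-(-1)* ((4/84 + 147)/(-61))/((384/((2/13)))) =-193/199836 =-0.00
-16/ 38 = -8/ 19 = -0.42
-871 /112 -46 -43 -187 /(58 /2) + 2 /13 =-4352079 /42224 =-103.07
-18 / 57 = -6 / 19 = -0.32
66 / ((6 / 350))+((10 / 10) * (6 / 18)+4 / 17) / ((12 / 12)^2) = 196379 / 51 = 3850.57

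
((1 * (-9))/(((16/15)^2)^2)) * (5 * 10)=-11390625/32768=-347.61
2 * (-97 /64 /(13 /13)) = -97 /32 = -3.03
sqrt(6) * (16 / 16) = 2.45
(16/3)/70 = 8/105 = 0.08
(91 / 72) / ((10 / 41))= 3731 / 720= 5.18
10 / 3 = 3.33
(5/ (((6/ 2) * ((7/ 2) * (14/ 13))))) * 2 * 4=520/ 147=3.54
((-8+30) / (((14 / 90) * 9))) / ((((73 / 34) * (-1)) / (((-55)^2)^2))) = -66973263.21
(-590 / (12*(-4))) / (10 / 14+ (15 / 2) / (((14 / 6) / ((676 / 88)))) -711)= -22715 / 1266978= -0.02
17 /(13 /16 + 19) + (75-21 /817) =19639742 /258989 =75.83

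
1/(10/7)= 7/10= 0.70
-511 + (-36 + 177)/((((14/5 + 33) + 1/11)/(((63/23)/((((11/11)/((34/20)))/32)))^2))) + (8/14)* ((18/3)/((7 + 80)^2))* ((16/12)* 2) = 12152578898627/140140035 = 86717.40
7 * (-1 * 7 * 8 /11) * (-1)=392 /11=35.64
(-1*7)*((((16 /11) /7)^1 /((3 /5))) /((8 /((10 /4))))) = -25 /33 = -0.76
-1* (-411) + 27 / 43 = 17700 / 43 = 411.63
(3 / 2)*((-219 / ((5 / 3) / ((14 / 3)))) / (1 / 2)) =-9198 / 5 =-1839.60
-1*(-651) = 651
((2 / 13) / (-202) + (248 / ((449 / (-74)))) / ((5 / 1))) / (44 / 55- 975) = 24098421 / 2871634727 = 0.01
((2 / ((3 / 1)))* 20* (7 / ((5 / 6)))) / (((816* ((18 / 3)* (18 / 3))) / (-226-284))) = -35 / 18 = -1.94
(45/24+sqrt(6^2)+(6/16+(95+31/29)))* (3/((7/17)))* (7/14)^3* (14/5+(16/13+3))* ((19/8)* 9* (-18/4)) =-434056492773/6755840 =-64249.08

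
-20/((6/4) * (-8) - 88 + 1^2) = 20/99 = 0.20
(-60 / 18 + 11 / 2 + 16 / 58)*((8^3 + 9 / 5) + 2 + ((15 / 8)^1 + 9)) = 1790695 / 1392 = 1286.42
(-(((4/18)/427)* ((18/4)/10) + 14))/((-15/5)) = 4.67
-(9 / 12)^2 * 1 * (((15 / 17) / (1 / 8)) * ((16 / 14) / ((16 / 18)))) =-1215 / 238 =-5.11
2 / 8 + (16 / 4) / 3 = 19 / 12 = 1.58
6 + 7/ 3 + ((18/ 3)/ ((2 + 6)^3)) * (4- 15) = 6301/ 768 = 8.20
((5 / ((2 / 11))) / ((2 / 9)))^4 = 234520510.25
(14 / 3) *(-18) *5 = -420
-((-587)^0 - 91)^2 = -8100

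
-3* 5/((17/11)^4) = -219615/83521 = -2.63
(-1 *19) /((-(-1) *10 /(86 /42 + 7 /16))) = -3173 /672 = -4.72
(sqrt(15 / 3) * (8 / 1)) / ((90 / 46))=184 * sqrt(5) / 45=9.14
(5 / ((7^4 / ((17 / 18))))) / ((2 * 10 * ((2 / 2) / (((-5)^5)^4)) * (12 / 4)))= 1621246337890625 / 518616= 3126101658.82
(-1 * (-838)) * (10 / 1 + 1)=9218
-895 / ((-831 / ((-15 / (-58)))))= 4475 / 16066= 0.28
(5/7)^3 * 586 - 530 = -108540/343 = -316.44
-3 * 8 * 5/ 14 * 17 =-145.71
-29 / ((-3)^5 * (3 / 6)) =58 / 243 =0.24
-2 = -2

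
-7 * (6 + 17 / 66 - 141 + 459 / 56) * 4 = 233857 / 66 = 3543.29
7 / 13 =0.54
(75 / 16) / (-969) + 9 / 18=2559 / 5168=0.50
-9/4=-2.25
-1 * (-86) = 86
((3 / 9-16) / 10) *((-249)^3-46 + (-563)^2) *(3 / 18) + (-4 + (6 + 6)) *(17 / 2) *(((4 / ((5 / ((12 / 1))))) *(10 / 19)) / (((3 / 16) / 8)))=3963005.60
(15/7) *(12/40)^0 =15/7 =2.14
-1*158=-158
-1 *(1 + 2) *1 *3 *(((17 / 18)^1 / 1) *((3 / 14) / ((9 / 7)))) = -17 / 12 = -1.42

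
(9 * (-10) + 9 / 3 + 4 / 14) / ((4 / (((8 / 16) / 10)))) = -607 / 560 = -1.08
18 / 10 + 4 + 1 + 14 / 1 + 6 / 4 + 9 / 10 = 116 / 5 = 23.20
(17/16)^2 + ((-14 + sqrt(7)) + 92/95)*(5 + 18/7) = -16604999/170240 + 53*sqrt(7)/7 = -77.51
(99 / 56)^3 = 970299 / 175616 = 5.53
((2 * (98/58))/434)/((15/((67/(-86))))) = -0.00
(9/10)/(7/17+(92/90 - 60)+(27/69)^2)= -0.02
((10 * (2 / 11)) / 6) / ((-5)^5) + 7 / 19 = 144337 / 391875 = 0.37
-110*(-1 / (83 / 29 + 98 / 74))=59015 / 2246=26.28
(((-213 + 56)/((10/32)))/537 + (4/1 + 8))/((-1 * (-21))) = 4244/8055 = 0.53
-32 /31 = -1.03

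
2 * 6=12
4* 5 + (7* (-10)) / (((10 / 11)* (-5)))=177 / 5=35.40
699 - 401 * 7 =-2108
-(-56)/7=8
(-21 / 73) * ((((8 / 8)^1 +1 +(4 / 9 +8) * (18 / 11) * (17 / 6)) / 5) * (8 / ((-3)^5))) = 0.08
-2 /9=-0.22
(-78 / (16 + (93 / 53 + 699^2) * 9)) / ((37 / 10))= -20670 / 4311690697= -0.00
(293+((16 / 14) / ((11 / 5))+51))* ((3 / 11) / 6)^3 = 3316 / 102487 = 0.03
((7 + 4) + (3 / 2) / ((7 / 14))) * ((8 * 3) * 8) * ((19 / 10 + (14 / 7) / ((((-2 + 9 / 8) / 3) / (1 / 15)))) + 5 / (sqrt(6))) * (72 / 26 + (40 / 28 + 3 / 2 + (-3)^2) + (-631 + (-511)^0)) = -17917600 * sqrt(6) / 13 - 217161312 / 91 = -5762463.23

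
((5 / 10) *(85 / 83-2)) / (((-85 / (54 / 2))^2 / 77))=-4546773 / 1199350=-3.79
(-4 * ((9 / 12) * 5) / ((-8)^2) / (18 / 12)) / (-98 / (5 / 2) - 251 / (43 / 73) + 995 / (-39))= 41925 / 131699264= 0.00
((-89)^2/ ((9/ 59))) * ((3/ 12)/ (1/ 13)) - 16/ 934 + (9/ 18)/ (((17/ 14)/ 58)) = 168785.17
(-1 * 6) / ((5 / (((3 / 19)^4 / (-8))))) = 243 / 2606420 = 0.00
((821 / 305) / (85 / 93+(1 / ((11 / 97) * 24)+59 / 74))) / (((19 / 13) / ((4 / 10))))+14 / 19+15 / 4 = 27167933419 / 5611762100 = 4.84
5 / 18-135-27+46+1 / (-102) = -17707 / 153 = -115.73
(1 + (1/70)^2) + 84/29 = 553729/142100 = 3.90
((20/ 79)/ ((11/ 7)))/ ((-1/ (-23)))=3220/ 869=3.71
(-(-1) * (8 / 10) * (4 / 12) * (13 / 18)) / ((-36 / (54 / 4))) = -13 / 180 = -0.07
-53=-53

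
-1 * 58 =-58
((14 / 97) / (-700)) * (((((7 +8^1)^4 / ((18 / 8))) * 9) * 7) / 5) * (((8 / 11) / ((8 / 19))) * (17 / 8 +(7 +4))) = -5655825 / 4268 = -1325.17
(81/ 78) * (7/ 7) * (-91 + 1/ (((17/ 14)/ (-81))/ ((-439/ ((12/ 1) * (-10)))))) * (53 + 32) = -3075597/ 104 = -29573.05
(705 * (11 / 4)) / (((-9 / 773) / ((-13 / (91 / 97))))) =193825885 / 84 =2307451.01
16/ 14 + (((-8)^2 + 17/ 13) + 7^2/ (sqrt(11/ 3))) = 49 *sqrt(33)/ 11 + 6047/ 91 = 92.04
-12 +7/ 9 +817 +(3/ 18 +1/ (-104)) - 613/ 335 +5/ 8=804.73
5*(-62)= -310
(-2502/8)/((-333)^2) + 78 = 3844013/49284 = 78.00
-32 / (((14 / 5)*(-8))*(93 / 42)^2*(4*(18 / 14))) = 490 / 8649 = 0.06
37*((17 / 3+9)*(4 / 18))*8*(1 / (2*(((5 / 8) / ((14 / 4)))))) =364672 / 135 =2701.27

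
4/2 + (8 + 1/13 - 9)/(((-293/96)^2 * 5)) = 11049778/5580185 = 1.98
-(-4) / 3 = 4 / 3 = 1.33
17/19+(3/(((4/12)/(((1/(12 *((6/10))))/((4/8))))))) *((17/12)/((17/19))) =2213/456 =4.85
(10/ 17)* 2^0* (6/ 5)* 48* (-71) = -40896/ 17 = -2405.65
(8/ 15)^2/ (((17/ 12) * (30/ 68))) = 512/ 1125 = 0.46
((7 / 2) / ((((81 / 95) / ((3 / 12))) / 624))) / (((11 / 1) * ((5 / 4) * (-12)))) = -3.88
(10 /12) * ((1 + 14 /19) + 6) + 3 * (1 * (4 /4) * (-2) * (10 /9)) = -25 /114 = -0.22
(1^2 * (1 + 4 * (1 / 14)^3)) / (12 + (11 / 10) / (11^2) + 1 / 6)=113355 / 1378174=0.08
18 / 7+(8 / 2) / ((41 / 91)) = 3286 / 287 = 11.45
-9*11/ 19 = -99/ 19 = -5.21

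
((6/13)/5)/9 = 2/195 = 0.01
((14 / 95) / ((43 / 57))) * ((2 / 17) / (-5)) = -84 / 18275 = -0.00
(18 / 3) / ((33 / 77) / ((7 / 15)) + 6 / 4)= 196 / 79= 2.48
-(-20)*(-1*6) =-120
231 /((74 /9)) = 2079 /74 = 28.09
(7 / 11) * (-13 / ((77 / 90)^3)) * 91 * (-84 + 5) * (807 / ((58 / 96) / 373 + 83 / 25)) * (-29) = -101953686695281200000 / 152373264659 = -669104825.73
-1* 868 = -868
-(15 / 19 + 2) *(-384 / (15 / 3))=20352 / 95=214.23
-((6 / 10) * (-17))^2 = -2601 / 25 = -104.04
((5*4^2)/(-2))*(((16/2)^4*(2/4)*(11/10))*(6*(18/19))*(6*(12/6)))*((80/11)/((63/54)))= -5096079360/133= -38316386.17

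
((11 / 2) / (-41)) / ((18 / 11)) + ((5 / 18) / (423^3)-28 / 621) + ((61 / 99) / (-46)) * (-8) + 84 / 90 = 129083542470403 / 141318163564380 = 0.91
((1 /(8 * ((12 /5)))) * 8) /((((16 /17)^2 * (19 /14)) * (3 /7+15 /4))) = 70805 /853632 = 0.08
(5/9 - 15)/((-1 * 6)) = 65/27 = 2.41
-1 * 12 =-12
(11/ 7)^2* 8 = 968/ 49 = 19.76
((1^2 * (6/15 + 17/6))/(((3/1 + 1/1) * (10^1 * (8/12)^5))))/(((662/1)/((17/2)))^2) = 2270673/22438092800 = 0.00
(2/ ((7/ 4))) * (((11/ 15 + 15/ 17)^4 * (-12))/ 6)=-461008408576/ 29597754375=-15.58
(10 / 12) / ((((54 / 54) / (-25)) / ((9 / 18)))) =-125 / 12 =-10.42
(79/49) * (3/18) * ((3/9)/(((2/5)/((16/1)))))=1580/441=3.58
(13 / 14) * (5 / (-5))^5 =-0.93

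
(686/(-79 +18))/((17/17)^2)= -686/61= -11.25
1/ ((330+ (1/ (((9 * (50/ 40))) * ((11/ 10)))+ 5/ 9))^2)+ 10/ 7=132278537/ 92594383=1.43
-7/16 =-0.44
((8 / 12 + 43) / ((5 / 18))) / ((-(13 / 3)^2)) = -7074 / 845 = -8.37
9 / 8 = 1.12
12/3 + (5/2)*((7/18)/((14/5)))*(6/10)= 101/24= 4.21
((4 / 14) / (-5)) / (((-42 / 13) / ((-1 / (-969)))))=13 / 712215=0.00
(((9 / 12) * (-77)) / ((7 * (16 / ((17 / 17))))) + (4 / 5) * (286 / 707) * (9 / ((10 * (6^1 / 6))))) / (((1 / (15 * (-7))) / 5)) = 761409 / 6464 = 117.79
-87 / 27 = -29 / 9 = -3.22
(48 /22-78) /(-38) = 417 /209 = 2.00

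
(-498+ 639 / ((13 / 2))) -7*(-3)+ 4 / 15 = -73793 / 195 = -378.43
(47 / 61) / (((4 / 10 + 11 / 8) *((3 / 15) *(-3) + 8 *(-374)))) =-9400 / 64804753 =-0.00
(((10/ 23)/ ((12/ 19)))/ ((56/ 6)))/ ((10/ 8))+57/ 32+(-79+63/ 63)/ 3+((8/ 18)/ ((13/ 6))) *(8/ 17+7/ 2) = -26580731/ 1138592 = -23.35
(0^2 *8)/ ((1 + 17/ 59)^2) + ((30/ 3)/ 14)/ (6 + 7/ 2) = 10/ 133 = 0.08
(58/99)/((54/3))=29/891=0.03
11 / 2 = 5.50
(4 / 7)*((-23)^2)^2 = 1119364 / 7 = 159909.14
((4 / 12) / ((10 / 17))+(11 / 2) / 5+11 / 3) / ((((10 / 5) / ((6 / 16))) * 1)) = 1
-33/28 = -1.18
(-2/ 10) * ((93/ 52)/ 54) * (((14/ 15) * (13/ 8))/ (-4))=217/ 86400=0.00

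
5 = 5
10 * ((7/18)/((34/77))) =2695/306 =8.81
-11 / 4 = -2.75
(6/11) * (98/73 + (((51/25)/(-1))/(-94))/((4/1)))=2774769/3774100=0.74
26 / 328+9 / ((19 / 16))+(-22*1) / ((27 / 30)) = -470753 / 28044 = -16.79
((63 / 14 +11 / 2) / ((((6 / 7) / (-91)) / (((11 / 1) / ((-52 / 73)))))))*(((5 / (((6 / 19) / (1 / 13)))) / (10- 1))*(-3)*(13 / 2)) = -18689825 / 432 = -43263.48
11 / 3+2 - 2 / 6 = 16 / 3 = 5.33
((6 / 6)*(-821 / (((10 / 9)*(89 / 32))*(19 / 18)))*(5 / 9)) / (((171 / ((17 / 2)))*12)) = -55828 / 96387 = -0.58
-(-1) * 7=7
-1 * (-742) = 742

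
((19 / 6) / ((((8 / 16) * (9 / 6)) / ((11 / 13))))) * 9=418 / 13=32.15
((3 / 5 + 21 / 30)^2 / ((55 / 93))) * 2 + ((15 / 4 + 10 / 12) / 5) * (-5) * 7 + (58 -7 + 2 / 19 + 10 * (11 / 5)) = 14652113 / 313500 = 46.74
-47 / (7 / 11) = -517 / 7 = -73.86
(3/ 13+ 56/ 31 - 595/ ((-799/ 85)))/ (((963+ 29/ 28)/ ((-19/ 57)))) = -11550112/ 511274413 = -0.02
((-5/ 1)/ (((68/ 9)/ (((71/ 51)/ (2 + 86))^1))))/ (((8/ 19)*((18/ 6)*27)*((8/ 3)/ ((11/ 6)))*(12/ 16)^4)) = -6745/ 10112688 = -0.00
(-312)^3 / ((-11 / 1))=30371328 / 11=2761029.82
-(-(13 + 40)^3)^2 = -22164361129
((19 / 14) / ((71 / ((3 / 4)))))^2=3249 / 15808576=0.00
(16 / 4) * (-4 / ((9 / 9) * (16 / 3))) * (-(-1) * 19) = -57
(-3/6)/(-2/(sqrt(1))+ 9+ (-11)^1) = 0.12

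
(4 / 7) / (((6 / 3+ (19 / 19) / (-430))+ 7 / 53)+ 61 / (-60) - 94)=-0.01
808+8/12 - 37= 2315/3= 771.67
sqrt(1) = 1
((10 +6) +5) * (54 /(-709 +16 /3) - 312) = -13834674 /2111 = -6553.61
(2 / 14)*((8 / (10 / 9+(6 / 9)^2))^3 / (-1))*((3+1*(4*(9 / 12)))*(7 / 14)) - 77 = -135.30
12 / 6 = 2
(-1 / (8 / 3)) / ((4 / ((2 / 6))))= -1 / 32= -0.03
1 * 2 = 2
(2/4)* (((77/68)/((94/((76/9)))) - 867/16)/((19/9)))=-12.81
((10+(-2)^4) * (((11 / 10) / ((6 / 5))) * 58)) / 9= 153.59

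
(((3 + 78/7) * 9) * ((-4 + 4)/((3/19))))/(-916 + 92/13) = 0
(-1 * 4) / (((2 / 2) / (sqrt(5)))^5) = -100 * sqrt(5) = -223.61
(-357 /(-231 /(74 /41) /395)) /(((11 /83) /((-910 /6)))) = -1260888.67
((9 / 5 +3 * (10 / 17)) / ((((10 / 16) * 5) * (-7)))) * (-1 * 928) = 151.23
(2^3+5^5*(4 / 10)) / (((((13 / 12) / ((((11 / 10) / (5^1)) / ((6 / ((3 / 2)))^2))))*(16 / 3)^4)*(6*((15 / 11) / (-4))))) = -2054943 / 212992000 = -0.01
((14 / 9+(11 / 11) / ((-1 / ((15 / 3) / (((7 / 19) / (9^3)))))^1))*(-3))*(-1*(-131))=81638807 / 21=3887562.24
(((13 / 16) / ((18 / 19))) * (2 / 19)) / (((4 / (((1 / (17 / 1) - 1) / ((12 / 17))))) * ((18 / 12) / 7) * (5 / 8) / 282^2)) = -804076 / 45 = -17868.36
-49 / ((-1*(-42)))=-7 / 6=-1.17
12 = 12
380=380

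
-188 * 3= -564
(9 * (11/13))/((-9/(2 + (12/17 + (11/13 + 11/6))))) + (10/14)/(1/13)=570613/120666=4.73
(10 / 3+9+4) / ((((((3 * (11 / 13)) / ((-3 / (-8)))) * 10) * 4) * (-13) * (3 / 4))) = -49 / 7920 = -0.01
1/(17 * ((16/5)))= 5/272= 0.02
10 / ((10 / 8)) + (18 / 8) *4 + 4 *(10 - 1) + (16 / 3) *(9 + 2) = 335 / 3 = 111.67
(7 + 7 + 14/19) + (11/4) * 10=1605/38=42.24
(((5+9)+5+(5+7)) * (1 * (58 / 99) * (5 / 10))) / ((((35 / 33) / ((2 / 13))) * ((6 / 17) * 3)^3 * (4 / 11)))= 48584657 / 15921360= 3.05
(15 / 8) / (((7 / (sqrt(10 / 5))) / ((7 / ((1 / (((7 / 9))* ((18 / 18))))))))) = 35* sqrt(2) / 24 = 2.06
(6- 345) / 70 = -339 / 70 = -4.84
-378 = -378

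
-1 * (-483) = 483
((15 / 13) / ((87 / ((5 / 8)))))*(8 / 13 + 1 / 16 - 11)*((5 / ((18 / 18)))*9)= -2415375 / 627328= -3.85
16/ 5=3.20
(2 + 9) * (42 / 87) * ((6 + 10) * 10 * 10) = 246400 / 29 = 8496.55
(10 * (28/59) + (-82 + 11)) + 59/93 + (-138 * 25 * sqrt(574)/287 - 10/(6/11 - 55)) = -3450 * sqrt(574)/287 - 215069974/3286713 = -353.44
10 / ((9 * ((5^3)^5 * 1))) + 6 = 329589843752 / 54931640625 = 6.00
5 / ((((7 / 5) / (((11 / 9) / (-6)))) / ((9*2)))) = -275 / 21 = -13.10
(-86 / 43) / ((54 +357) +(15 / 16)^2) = -512 / 105441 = -0.00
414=414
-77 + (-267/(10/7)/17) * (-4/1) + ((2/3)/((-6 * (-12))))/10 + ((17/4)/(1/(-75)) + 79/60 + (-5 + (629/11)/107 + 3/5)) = -354.32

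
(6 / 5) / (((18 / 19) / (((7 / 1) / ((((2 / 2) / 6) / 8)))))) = 2128 / 5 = 425.60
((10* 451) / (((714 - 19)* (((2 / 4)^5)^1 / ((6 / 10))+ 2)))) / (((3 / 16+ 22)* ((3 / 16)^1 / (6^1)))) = 4.56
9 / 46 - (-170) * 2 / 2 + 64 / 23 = 7957 / 46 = 172.98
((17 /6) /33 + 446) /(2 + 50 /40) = 176650 /1287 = 137.26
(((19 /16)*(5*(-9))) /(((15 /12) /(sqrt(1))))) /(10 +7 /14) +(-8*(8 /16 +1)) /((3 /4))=-281 /14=-20.07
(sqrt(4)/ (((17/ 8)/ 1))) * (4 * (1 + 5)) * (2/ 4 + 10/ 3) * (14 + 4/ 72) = 186208/ 153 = 1217.05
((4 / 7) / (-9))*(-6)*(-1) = -8 / 21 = -0.38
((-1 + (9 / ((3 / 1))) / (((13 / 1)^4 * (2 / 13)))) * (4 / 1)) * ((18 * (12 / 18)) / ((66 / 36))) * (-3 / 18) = 4.36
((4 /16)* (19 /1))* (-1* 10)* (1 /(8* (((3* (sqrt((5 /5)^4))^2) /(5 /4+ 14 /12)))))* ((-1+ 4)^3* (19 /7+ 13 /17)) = -1710855 /3808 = -449.28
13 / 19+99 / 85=2986 / 1615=1.85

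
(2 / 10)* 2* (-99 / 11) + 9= 27 / 5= 5.40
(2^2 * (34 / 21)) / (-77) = -136 / 1617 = -0.08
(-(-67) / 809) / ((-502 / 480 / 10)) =-0.79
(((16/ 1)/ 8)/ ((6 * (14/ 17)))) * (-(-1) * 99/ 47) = 561/ 658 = 0.85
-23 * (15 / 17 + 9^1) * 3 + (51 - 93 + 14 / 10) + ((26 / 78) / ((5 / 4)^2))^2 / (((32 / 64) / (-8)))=-69157007 / 95625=-723.21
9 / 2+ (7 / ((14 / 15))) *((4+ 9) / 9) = 46 / 3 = 15.33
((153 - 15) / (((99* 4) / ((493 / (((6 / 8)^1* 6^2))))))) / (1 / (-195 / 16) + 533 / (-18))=-737035 / 3439359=-0.21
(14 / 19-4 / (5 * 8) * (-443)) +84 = 24517 / 190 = 129.04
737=737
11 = 11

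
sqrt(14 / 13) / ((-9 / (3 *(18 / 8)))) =-3 *sqrt(182) / 52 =-0.78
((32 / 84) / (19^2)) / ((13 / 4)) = 32 / 98553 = 0.00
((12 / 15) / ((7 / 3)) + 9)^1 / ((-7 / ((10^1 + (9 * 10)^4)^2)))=-281525641157886540 / 49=-5745421248120133.47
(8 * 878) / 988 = 1756 / 247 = 7.11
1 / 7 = 0.14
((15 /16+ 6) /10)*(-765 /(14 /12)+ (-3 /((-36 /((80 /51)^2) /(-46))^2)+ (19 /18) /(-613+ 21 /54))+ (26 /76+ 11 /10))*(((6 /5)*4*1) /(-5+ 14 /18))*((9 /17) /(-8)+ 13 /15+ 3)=2050.00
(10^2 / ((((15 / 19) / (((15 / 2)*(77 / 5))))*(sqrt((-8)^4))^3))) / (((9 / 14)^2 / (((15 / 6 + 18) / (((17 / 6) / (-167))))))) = -2454204445 / 15040512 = -163.17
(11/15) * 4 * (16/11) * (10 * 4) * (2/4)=256/3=85.33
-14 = -14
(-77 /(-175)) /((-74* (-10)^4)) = -11 /18500000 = -0.00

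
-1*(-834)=834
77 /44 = 7 /4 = 1.75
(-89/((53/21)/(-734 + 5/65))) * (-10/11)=-178321290/7579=-23528.34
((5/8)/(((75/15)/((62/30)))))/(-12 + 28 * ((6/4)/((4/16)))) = 0.00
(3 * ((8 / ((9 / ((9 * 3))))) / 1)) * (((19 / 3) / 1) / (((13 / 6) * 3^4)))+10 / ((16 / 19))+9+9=30395 / 936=32.47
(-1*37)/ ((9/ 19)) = -703/ 9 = -78.11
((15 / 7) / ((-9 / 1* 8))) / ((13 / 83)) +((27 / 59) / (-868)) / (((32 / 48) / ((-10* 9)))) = -474725 / 3994536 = -0.12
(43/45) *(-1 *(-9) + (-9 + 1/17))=43/765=0.06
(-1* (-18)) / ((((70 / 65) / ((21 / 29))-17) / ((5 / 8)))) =-351 / 484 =-0.73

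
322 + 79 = 401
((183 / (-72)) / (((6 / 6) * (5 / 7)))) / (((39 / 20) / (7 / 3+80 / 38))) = -108031 / 13338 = -8.10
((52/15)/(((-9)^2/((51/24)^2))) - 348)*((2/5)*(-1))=6761363/48600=139.12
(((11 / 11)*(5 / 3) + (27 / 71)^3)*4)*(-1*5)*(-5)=184860400 / 1073733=172.17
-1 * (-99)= 99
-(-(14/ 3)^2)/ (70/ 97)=1358/ 45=30.18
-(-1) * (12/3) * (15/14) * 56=240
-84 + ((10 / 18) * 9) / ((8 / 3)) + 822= 5919 / 8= 739.88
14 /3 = 4.67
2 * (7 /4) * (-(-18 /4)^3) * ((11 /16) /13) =56133 /3328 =16.87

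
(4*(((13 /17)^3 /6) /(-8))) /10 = -2197 /589560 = -0.00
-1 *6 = -6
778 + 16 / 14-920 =-986 / 7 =-140.86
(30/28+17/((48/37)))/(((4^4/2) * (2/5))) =23815/86016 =0.28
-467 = -467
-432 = -432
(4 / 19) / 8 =1 / 38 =0.03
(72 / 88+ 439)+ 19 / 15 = 441.08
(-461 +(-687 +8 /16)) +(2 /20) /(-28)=-321301 /280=-1147.50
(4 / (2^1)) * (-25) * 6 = -300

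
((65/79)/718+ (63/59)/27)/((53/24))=1634236/88684847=0.02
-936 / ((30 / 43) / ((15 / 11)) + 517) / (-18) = 2236 / 22253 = 0.10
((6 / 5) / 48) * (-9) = -9 / 40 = -0.22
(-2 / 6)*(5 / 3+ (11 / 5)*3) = -124 / 45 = -2.76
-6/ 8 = -3/ 4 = -0.75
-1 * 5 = -5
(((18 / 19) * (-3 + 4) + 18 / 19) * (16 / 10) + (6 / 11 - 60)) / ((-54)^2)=-9827 / 507870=-0.02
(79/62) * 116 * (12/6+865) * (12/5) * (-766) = -36516084048/155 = -235587639.02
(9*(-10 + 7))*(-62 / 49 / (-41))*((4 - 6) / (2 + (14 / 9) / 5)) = 37665 / 52234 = 0.72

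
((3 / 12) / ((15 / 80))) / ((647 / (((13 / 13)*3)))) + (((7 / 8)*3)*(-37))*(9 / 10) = -4524151 / 51760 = -87.41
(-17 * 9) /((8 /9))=-1377 /8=-172.12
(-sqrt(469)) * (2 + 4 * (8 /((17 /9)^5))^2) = -4924604607554 * sqrt(469) /2015993900449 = -52.90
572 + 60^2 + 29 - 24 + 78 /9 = 4185.67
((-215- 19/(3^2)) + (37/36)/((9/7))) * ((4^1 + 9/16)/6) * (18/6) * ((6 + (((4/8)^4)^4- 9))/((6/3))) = 1005881716435/1358954496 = 740.19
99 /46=2.15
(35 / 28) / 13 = 5 / 52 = 0.10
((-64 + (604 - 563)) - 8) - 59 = -90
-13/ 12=-1.08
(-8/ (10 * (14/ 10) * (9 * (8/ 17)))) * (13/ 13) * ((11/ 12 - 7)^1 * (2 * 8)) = 13.13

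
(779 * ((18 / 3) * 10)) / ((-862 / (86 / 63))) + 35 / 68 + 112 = 23693281 / 615468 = 38.50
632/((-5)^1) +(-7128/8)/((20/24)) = -5978/5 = -1195.60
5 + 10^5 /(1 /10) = 1000005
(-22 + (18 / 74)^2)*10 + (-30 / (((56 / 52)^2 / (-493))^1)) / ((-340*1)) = -137873447 / 536648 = -256.92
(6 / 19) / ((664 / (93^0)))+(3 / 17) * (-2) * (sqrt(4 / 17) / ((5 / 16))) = 3 / 6308 -192 * sqrt(17) / 1445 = -0.55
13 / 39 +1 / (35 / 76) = 2.50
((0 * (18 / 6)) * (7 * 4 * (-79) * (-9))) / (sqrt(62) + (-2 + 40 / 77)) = 0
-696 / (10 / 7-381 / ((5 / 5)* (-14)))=-9744 / 401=-24.30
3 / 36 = 1 / 12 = 0.08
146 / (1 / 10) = 1460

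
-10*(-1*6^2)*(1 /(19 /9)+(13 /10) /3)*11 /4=17061 /19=897.95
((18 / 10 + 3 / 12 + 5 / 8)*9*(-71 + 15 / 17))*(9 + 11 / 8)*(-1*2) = 35027.71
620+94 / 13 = 8154 / 13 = 627.23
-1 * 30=-30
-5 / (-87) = 0.06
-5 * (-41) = 205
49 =49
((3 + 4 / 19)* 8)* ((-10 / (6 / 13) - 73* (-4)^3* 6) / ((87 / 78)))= 1066185328 / 1653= 645000.20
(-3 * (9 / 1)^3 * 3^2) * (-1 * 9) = 177147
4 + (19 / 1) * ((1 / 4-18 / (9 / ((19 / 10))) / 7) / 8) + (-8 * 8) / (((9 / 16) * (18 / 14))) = -7728379 / 90720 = -85.19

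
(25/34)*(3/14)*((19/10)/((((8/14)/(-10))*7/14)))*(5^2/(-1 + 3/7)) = 249375/544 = 458.41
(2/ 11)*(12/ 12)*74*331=48988/ 11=4453.45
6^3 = 216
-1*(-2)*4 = 8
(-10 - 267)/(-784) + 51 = 40261/784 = 51.35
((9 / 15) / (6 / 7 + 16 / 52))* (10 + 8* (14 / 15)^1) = 11921 / 1325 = 9.00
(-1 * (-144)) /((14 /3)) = 216 /7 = 30.86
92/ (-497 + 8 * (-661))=-92/ 5785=-0.02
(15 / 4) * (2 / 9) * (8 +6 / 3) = 25 / 3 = 8.33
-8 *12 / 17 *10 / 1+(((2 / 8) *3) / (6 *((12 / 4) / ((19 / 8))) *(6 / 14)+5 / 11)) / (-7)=-20811939 / 368356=-56.50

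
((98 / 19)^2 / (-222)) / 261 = -0.00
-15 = -15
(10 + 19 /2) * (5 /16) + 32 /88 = 2273 /352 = 6.46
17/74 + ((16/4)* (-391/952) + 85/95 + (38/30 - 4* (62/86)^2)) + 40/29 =192458774/3958034115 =0.05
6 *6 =36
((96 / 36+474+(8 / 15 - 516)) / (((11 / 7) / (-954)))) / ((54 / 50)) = 719740 / 33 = 21810.30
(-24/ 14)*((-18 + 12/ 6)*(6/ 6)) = 27.43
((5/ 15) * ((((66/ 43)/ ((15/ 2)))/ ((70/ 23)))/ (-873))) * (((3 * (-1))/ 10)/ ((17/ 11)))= 2783/ 558392625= 0.00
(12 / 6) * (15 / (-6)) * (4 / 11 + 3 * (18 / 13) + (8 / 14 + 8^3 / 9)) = -2791790 / 9009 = -309.89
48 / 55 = 0.87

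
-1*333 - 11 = -344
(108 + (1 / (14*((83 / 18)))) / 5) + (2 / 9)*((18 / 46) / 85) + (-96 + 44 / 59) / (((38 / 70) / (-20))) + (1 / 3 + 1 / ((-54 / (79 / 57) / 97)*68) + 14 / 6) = 2986841525723453 / 825094158840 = 3620.00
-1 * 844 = -844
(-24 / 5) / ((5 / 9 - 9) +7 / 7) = 216 / 335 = 0.64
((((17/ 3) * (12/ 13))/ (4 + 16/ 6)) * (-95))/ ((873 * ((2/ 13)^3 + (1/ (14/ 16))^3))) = -18723341/ 328133928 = -0.06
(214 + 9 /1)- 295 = -72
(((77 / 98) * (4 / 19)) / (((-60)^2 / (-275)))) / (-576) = 121 / 5515776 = 0.00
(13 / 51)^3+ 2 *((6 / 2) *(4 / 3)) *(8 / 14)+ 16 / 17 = 5134147 / 928557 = 5.53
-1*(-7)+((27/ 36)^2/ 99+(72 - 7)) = 12673/ 176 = 72.01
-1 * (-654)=654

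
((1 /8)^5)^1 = 1 /32768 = 0.00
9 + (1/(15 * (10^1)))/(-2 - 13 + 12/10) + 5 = 28979/2070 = 14.00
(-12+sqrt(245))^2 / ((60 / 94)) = 18283 / 30 - 1316*sqrt(5) / 5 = 20.90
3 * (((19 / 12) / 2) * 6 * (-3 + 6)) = 171 / 4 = 42.75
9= 9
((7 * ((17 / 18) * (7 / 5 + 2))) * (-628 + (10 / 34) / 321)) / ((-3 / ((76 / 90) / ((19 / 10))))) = 815623858 / 390015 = 2091.26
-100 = -100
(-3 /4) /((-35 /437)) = 9.36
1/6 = 0.17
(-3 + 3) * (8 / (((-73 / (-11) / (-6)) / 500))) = 0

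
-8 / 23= -0.35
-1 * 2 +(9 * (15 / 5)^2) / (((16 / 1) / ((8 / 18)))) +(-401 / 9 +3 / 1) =-1487 / 36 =-41.31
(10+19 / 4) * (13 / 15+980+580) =1381367 / 60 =23022.78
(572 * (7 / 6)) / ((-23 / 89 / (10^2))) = -17817800 / 69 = -258228.99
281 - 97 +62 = 246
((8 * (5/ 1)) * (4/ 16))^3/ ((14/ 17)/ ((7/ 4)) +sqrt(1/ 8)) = 1088000/ 223 -578000 * sqrt(2)/ 223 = 1213.38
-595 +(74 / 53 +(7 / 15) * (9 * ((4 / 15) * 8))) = -774653 / 1325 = -584.64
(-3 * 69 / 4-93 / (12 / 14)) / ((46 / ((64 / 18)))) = -2564 / 207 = -12.39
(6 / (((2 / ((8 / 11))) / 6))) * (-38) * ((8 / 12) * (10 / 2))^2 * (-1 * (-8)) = -486400 / 11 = -44218.18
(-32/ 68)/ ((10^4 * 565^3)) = -1/ 3832695156250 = -0.00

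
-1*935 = -935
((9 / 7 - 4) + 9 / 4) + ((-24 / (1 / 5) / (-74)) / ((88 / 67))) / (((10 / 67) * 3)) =6533 / 2849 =2.29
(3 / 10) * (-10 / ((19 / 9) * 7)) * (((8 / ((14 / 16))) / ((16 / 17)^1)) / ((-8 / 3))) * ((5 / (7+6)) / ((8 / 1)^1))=6885 / 193648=0.04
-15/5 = -3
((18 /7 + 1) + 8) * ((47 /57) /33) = 423 /1463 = 0.29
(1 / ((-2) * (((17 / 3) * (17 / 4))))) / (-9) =2 / 867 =0.00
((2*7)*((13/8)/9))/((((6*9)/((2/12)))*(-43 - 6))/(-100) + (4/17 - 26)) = 38675/2034828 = 0.02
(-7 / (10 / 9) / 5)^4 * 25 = 15752961 / 250000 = 63.01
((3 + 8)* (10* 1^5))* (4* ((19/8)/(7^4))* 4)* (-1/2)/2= -1045/2401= -0.44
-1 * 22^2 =-484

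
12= 12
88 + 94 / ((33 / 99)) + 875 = 1245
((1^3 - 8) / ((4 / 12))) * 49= -1029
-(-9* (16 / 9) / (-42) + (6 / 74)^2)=-11141 / 28749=-0.39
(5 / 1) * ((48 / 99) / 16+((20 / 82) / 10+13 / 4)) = 89425 / 5412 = 16.52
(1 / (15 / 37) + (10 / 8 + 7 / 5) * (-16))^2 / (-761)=-358801 / 171225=-2.10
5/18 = 0.28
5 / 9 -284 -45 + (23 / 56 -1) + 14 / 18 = -55147 / 168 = -328.26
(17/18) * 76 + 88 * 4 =3814/9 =423.78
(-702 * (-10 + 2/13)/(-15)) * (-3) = 6912/5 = 1382.40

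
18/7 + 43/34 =913/238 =3.84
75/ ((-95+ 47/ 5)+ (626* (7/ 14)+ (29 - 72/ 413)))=154875/ 529106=0.29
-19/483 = -0.04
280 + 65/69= 19385/69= 280.94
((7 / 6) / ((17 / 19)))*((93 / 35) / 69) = 589 / 11730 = 0.05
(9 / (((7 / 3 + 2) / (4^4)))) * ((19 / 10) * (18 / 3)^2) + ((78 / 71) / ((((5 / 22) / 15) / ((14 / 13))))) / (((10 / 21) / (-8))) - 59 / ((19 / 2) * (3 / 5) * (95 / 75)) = 58390097846 / 1666015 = 35047.76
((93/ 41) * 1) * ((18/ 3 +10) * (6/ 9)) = 992/ 41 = 24.20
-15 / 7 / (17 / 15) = -225 / 119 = -1.89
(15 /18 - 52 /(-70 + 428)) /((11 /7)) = 5173 /11814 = 0.44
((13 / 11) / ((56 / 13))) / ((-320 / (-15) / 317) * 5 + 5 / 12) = 53573 / 147070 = 0.36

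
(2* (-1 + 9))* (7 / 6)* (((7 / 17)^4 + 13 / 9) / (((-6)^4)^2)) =3875837 / 236727913392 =0.00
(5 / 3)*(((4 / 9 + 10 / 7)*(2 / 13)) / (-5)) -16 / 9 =-4604 / 2457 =-1.87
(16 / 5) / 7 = 16 / 35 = 0.46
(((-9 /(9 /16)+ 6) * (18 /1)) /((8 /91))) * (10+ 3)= -53235 /2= -26617.50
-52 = -52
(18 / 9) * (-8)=-16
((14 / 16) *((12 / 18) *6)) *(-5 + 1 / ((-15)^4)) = -885934 / 50625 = -17.50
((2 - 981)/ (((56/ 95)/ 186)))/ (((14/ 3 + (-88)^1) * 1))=5189679/ 1400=3706.91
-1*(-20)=20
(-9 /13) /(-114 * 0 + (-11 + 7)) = 9 /52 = 0.17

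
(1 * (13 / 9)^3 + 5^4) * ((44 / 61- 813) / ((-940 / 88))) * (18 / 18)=499061690116 / 10450215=47756.12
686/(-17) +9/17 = -677/17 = -39.82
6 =6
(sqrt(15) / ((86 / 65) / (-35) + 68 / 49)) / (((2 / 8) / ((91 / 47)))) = 2898350 * sqrt(15) / 505203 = 22.22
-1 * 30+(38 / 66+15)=-476 / 33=-14.42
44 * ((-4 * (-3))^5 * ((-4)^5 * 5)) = -56056872960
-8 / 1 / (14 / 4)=-16 / 7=-2.29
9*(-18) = -162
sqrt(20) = 2 * sqrt(5) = 4.47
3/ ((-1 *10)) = -0.30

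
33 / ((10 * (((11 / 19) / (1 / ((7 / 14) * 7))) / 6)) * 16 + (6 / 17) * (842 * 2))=31977 / 628288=0.05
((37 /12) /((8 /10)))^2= 34225 /2304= 14.85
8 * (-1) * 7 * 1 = -56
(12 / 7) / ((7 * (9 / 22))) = 0.60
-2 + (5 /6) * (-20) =-56 /3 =-18.67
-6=-6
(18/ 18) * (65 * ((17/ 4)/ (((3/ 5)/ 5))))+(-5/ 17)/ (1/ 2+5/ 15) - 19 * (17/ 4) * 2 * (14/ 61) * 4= 26797757/ 12444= 2153.47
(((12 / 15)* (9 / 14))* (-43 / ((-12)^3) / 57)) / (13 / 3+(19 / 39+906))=559 / 2267724480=0.00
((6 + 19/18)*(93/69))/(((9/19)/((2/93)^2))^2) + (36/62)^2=13641394364/40459961457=0.34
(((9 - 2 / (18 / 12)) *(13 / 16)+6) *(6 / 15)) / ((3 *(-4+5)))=587 / 360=1.63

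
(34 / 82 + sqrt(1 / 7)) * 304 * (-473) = -113969.34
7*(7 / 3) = 49 / 3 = 16.33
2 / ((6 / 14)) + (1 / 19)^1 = 4.72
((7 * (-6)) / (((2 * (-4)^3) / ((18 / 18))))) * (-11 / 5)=-231 / 320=-0.72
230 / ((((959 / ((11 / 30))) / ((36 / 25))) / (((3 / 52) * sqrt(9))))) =6831 / 311675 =0.02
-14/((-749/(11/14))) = 11/749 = 0.01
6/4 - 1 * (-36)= 75/2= 37.50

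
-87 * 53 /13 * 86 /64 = -198273 /416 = -476.62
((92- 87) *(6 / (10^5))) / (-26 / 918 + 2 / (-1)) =-1377 / 9310000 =-0.00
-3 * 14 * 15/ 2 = -315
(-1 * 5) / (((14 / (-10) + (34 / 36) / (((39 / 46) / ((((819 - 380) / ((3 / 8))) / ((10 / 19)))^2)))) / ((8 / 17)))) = -3159000 / 7399149349307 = -0.00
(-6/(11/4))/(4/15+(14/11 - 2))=90/19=4.74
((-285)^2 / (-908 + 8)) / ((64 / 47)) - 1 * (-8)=-14919 / 256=-58.28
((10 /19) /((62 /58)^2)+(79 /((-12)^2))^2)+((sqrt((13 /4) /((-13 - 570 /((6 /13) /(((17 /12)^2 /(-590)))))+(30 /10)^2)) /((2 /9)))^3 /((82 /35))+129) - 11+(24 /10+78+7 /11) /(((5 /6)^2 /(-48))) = -2854178196996179 /520600608000+105678027 * sqrt(5238610) /95630245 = -2953.19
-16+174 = 158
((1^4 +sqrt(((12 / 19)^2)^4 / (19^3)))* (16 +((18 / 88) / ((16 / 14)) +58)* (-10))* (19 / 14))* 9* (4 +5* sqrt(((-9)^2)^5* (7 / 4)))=-2704349215.80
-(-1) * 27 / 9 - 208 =-205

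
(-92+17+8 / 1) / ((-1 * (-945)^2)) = 0.00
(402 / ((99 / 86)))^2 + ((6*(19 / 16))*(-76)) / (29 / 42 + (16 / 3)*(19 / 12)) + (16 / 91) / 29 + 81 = 121970.83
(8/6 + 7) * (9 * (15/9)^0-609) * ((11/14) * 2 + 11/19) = -1430000/133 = -10751.88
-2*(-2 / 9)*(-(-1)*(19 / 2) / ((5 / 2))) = 76 / 45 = 1.69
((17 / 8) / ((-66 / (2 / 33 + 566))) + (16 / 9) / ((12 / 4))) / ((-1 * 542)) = 115213 / 3541428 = 0.03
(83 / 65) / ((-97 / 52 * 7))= -332 / 3395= -0.10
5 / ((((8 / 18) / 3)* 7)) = 135 / 28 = 4.82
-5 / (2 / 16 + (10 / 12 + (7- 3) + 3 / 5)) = -600 / 667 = -0.90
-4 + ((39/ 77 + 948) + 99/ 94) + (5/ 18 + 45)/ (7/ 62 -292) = 1114513591883/ 1178874774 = 945.40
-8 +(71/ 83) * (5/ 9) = -7.52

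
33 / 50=0.66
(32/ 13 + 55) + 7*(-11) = -254/ 13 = -19.54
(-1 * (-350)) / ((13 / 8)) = 215.38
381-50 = 331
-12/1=-12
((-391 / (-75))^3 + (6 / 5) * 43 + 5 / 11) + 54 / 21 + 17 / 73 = 466093593491 / 2371359375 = 196.55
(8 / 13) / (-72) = -1 / 117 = -0.01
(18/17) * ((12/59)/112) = 27/14042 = 0.00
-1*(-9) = 9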